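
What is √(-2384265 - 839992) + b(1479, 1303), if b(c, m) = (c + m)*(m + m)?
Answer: 7249892 + I*√3224257 ≈ 7.2499e+6 + 1795.6*I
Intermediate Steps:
b(c, m) = 2*m*(c + m) (b(c, m) = (c + m)*(2*m) = 2*m*(c + m))
√(-2384265 - 839992) + b(1479, 1303) = √(-2384265 - 839992) + 2*1303*(1479 + 1303) = √(-3224257) + 2*1303*2782 = I*√3224257 + 7249892 = 7249892 + I*√3224257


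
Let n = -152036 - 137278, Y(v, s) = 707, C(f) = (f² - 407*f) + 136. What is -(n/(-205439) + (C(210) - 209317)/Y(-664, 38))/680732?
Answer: 7324057413/14124739036148 ≈ 0.00051853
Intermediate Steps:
C(f) = 136 + f² - 407*f
n = -289314
-(n/(-205439) + (C(210) - 209317)/Y(-664, 38))/680732 = -(-289314/(-205439) + ((136 + 210² - 407*210) - 209317)/707)/680732 = -(-289314*(-1/205439) + ((136 + 44100 - 85470) - 209317)*(1/707))/680732 = -(289314/205439 + (-41234 - 209317)*(1/707))/680732 = -(289314/205439 - 250551*1/707)/680732 = -(289314/205439 - 35793/101)/680732 = -(-7324057413)/(20749339*680732) = -1*(-7324057413/14124739036148) = 7324057413/14124739036148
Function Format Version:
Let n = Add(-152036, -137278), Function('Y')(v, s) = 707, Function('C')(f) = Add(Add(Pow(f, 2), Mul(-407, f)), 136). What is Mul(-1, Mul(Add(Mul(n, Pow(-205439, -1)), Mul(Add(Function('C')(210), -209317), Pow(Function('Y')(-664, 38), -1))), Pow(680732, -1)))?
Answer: Rational(7324057413, 14124739036148) ≈ 0.00051853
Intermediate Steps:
Function('C')(f) = Add(136, Pow(f, 2), Mul(-407, f))
n = -289314
Mul(-1, Mul(Add(Mul(n, Pow(-205439, -1)), Mul(Add(Function('C')(210), -209317), Pow(Function('Y')(-664, 38), -1))), Pow(680732, -1))) = Mul(-1, Mul(Add(Mul(-289314, Pow(-205439, -1)), Mul(Add(Add(136, Pow(210, 2), Mul(-407, 210)), -209317), Pow(707, -1))), Pow(680732, -1))) = Mul(-1, Mul(Add(Mul(-289314, Rational(-1, 205439)), Mul(Add(Add(136, 44100, -85470), -209317), Rational(1, 707))), Rational(1, 680732))) = Mul(-1, Mul(Add(Rational(289314, 205439), Mul(Add(-41234, -209317), Rational(1, 707))), Rational(1, 680732))) = Mul(-1, Mul(Add(Rational(289314, 205439), Mul(-250551, Rational(1, 707))), Rational(1, 680732))) = Mul(-1, Mul(Add(Rational(289314, 205439), Rational(-35793, 101)), Rational(1, 680732))) = Mul(-1, Mul(Rational(-7324057413, 20749339), Rational(1, 680732))) = Mul(-1, Rational(-7324057413, 14124739036148)) = Rational(7324057413, 14124739036148)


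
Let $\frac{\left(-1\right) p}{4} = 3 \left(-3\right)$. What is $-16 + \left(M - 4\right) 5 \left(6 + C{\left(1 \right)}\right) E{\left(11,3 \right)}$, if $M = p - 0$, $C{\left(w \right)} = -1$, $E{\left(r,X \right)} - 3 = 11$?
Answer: $11184$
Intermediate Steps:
$E{\left(r,X \right)} = 14$ ($E{\left(r,X \right)} = 3 + 11 = 14$)
$p = 36$ ($p = - 4 \cdot 3 \left(-3\right) = \left(-4\right) \left(-9\right) = 36$)
$M = 36$ ($M = 36 - 0 = 36 + 0 = 36$)
$-16 + \left(M - 4\right) 5 \left(6 + C{\left(1 \right)}\right) E{\left(11,3 \right)} = -16 + \left(36 - 4\right) 5 \left(6 - 1\right) 14 = -16 + 32 \cdot 5 \cdot 5 \cdot 14 = -16 + 32 \cdot 25 \cdot 14 = -16 + 800 \cdot 14 = -16 + 11200 = 11184$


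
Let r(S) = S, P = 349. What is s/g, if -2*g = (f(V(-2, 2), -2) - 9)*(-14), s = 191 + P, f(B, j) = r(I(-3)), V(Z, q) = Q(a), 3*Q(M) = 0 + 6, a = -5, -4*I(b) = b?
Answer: -720/77 ≈ -9.3506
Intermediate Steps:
I(b) = -b/4
Q(M) = 2 (Q(M) = (0 + 6)/3 = (1/3)*6 = 2)
V(Z, q) = 2
f(B, j) = 3/4 (f(B, j) = -1/4*(-3) = 3/4)
s = 540 (s = 191 + 349 = 540)
g = -231/4 (g = -(3/4 - 9)*(-14)/2 = -(-33)*(-14)/8 = -1/2*231/2 = -231/4 ≈ -57.750)
s/g = 540/(-231/4) = 540*(-4/231) = -720/77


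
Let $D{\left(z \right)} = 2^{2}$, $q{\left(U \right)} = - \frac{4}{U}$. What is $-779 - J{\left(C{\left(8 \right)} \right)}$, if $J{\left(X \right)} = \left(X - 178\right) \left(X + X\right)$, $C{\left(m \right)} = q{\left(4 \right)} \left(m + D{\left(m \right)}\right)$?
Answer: $-5339$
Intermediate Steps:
$D{\left(z \right)} = 4$
$C{\left(m \right)} = -4 - m$ ($C{\left(m \right)} = - \frac{4}{4} \left(m + 4\right) = \left(-4\right) \frac{1}{4} \left(4 + m\right) = - (4 + m) = -4 - m$)
$J{\left(X \right)} = 2 X \left(-178 + X\right)$ ($J{\left(X \right)} = \left(-178 + X\right) 2 X = 2 X \left(-178 + X\right)$)
$-779 - J{\left(C{\left(8 \right)} \right)} = -779 - 2 \left(-4 - 8\right) \left(-178 - 12\right) = -779 - 2 \left(-12\right) \left(-178 - 12\right) = -779 - 2 \left(-12\right) \left(-190\right) = -779 - 4560 = -5339$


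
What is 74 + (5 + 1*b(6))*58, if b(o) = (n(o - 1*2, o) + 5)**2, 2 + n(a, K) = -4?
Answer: 422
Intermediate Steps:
n(a, K) = -6 (n(a, K) = -2 - 4 = -6)
b(o) = 1 (b(o) = (-6 + 5)**2 = (-1)**2 = 1)
74 + (5 + 1*b(6))*58 = 74 + (5 + 1*1)*58 = 74 + (5 + 1)*58 = 74 + 6*58 = 74 + 348 = 422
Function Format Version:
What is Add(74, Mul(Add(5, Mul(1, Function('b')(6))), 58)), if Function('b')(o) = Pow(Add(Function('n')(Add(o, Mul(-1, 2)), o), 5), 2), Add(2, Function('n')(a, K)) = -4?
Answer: 422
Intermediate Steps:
Function('n')(a, K) = -6 (Function('n')(a, K) = Add(-2, -4) = -6)
Function('b')(o) = 1 (Function('b')(o) = Pow(Add(-6, 5), 2) = Pow(-1, 2) = 1)
Add(74, Mul(Add(5, Mul(1, Function('b')(6))), 58)) = Add(74, Mul(Add(5, Mul(1, 1)), 58)) = Add(74, Mul(Add(5, 1), 58)) = Add(74, Mul(6, 58)) = Add(74, 348) = 422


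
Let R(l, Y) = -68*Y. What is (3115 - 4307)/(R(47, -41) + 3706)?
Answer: -596/3247 ≈ -0.18355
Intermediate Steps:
(3115 - 4307)/(R(47, -41) + 3706) = (3115 - 4307)/(-68*(-41) + 3706) = -1192/(2788 + 3706) = -1192/6494 = -1192*1/6494 = -596/3247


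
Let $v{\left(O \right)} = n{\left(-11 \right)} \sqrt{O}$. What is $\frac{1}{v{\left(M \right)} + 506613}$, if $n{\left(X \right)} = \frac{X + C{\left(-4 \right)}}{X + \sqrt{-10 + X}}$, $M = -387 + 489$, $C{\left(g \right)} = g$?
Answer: $\frac{11 - i \sqrt{21}}{3 \left(1857581 + 5 \sqrt{102} - 168871 i \sqrt{21}\right)} \approx 1.9738 \cdot 10^{-6} - 1.9048 \cdot 10^{-11} i$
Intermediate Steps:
$M = 102$
$n{\left(X \right)} = \frac{-4 + X}{X + \sqrt{-10 + X}}$ ($n{\left(X \right)} = \frac{X - 4}{X + \sqrt{-10 + X}} = \frac{-4 + X}{X + \sqrt{-10 + X}}$)
$v{\left(O \right)} = - \frac{15 \sqrt{O}}{-11 + i \sqrt{21}}$ ($v{\left(O \right)} = \frac{-4 - 11}{-11 + \sqrt{-10 - 11}} \sqrt{O} = \frac{1}{-11 + \sqrt{-21}} \left(-15\right) \sqrt{O} = \frac{1}{-11 + i \sqrt{21}} \left(-15\right) \sqrt{O} = - \frac{15}{-11 + i \sqrt{21}} \sqrt{O} = - \frac{15 \sqrt{O}}{-11 + i \sqrt{21}}$)
$\frac{1}{v{\left(M \right)} + 506613} = \frac{1}{\left(\frac{165 \sqrt{102}}{142} + \frac{15 i \sqrt{21} \sqrt{102}}{142}\right) + 506613} = \frac{1}{\left(\frac{165 \sqrt{102}}{142} + \frac{45 i \sqrt{238}}{142}\right) + 506613} = \frac{1}{506613 + \frac{165 \sqrt{102}}{142} + \frac{45 i \sqrt{238}}{142}}$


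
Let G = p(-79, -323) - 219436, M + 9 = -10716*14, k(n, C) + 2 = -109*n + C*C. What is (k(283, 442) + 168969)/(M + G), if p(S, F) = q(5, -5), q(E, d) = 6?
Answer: -333484/369463 ≈ -0.90262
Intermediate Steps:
p(S, F) = 6
k(n, C) = -2 + C² - 109*n (k(n, C) = -2 + (-109*n + C*C) = -2 + (-109*n + C²) = -2 + (C² - 109*n) = -2 + C² - 109*n)
M = -150033 (M = -9 - 10716*14 = -9 - 150024 = -150033)
G = -219430 (G = 6 - 219436 = -219430)
(k(283, 442) + 168969)/(M + G) = ((-2 + 442² - 109*283) + 168969)/(-150033 - 219430) = ((-2 + 195364 - 30847) + 168969)/(-369463) = (164515 + 168969)*(-1/369463) = 333484*(-1/369463) = -333484/369463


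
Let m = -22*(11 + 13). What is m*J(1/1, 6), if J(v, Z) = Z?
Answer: -3168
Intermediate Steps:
m = -528 (m = -22*24 = -528)
m*J(1/1, 6) = -528*6 = -3168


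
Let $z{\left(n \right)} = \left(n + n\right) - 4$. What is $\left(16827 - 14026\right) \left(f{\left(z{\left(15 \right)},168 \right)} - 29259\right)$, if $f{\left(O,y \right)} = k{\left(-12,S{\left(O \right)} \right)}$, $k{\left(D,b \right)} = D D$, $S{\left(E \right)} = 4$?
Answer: $-81551115$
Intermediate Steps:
$z{\left(n \right)} = -4 + 2 n$ ($z{\left(n \right)} = 2 n - 4 = -4 + 2 n$)
$k{\left(D,b \right)} = D^{2}$
$f{\left(O,y \right)} = 144$ ($f{\left(O,y \right)} = \left(-12\right)^{2} = 144$)
$\left(16827 - 14026\right) \left(f{\left(z{\left(15 \right)},168 \right)} - 29259\right) = \left(16827 - 14026\right) \left(144 - 29259\right) = 2801 \left(-29115\right) = -81551115$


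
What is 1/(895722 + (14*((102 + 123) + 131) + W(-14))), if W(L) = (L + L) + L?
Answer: 1/900664 ≈ 1.1103e-6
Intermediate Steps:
W(L) = 3*L (W(L) = 2*L + L = 3*L)
1/(895722 + (14*((102 + 123) + 131) + W(-14))) = 1/(895722 + (14*((102 + 123) + 131) + 3*(-14))) = 1/(895722 + (14*(225 + 131) - 42)) = 1/(895722 + (14*356 - 42)) = 1/(895722 + (4984 - 42)) = 1/(895722 + 4942) = 1/900664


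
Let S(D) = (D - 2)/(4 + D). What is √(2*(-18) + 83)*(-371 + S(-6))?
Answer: -367*√47 ≈ -2516.0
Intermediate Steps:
S(D) = (-2 + D)/(4 + D)
√(2*(-18) + 83)*(-371 + S(-6)) = √(2*(-18) + 83)*(-371 + (-2 - 6)/(4 - 6)) = √(-36 + 83)*(-371 - 8/(-2)) = √47*(-371 - ½*(-8)) = √47*(-371 + 4) = √47*(-367) = -367*√47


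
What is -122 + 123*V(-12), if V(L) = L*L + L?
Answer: 16114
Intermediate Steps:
V(L) = L + L² (V(L) = L² + L = L + L²)
-122 + 123*V(-12) = -122 + 123*(-12*(1 - 12)) = -122 + 123*(-12*(-11)) = -122 + 123*132 = -122 + 16236 = 16114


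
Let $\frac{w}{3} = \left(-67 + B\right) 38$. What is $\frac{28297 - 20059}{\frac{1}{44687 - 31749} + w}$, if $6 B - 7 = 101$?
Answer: $- \frac{106583244}{72271667} \approx -1.4748$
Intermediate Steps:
$B = 18$ ($B = \frac{7}{6} + \frac{1}{6} \cdot 101 = \frac{7}{6} + \frac{101}{6} = 18$)
$w = -5586$ ($w = 3 \left(-67 + 18\right) 38 = 3 \left(\left(-49\right) 38\right) = 3 \left(-1862\right) = -5586$)
$\frac{28297 - 20059}{\frac{1}{44687 - 31749} + w} = \frac{28297 - 20059}{\frac{1}{44687 - 31749} - 5586} = \frac{8238}{\frac{1}{12938} - 5586} = \frac{8238}{- \frac{72271667}{12938}} = 8238 \left(- \frac{12938}{72271667}\right) = - \frac{106583244}{72271667}$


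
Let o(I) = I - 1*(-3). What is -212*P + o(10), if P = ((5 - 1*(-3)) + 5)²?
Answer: -35815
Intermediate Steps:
o(I) = 3 + I (o(I) = I + 3 = 3 + I)
P = 169 (P = ((5 + 3) + 5)² = (8 + 5)² = 13² = 169)
-212*P + o(10) = -212*169 + (3 + 10) = -35828 + 13 = -35815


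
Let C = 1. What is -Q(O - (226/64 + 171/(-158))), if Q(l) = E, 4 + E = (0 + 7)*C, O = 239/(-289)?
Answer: -3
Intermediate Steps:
O = -239/289 (O = 239*(-1/289) = -239/289 ≈ -0.82699)
E = 3 (E = -4 + (0 + 7)*1 = -4 + 7*1 = -4 + 7 = 3)
Q(l) = 3
-Q(O - (226/64 + 171/(-158))) = -1*3 = -3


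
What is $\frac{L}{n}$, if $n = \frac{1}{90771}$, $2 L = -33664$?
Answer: $-1527857472$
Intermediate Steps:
$L = -16832$ ($L = \frac{1}{2} \left(-33664\right) = -16832$)
$n = \frac{1}{90771} \approx 1.1017 \cdot 10^{-5}$
$\frac{L}{n} = - 16832 \frac{1}{\frac{1}{90771}} = \left(-16832\right) 90771 = -1527857472$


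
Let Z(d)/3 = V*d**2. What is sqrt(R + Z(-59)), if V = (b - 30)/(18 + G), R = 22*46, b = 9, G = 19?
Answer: I*sqrt(6728783)/37 ≈ 70.108*I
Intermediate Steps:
R = 1012
V = -21/37 (V = (9 - 30)/(18 + 19) = -21/37 ≈ -0.56757)
Z(d) = -63*d**2/37 (Z(d) = 3*(-21*d**2/37) = -63*d**2/37)
sqrt(R + Z(-59)) = sqrt(1012 - 63/37*(-59)**2) = sqrt(1012 - 63/37*3481) = sqrt(1012 - 219303/37) = sqrt(-181859/37) = I*sqrt(6728783)/37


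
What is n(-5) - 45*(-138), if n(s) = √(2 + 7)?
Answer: 6213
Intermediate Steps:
n(s) = 3 (n(s) = √9 = 3)
n(-5) - 45*(-138) = 3 - 45*(-138) = 3 + 6210 = 6213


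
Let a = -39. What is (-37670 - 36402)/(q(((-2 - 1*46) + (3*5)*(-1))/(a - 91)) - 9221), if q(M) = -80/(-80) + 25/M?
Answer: 2333268/288805 ≈ 8.0790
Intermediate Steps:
q(M) = 1 + 25/M (q(M) = -80*(-1/80) + 25/M = 1 + 25/M)
(-37670 - 36402)/(q(((-2 - 1*46) + (3*5)*(-1))/(a - 91)) - 9221) = (-37670 - 36402)/((25 + ((-2 - 1*46) + (3*5)*(-1))/(-39 - 91))/((((-2 - 1*46) + (3*5)*(-1))/(-39 - 91))) - 9221) = -74072/((25 + ((-2 - 46) + 15*(-1))/(-130))/((((-2 - 46) + 15*(-1))/(-130))) - 9221) = -74072/((25 + (-48 - 15)*(-1/130))/(((-48 - 15)*(-1/130))) - 9221) = -74072/((25 - 63*(-1/130))/((-63*(-1/130))) - 9221) = -74072/((25 + 63/130)/(63/130) - 9221) = -74072/((130/63)*(3313/130) - 9221) = -74072/(3313/63 - 9221) = -74072/(-577610/63) = -74072*(-63/577610) = 2333268/288805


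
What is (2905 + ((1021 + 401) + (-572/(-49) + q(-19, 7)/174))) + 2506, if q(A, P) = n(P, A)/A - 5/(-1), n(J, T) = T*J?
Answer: 9726379/1421 ≈ 6844.7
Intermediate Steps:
n(J, T) = J*T
q(A, P) = 5 + P (q(A, P) = (P*A)/A - 5/(-1) = (A*P)/A - 5*(-1) = P + 5 = 5 + P)
(2905 + ((1021 + 401) + (-572/(-49) + q(-19, 7)/174))) + 2506 = (2905 + ((1021 + 401) + (-572/(-49) + (5 + 7)/174))) + 2506 = (2905 + (1422 + (-572*(-1/49) + 12*(1/174)))) + 2506 = (2905 + (1422 + (572/49 + 2/29))) + 2506 = (2905 + (1422 + 16686/1421)) + 2506 = (2905 + 2037348/1421) + 2506 = 6165353/1421 + 2506 = 9726379/1421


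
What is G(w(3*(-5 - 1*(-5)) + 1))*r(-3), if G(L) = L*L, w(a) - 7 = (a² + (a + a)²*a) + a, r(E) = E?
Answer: -507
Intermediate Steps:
w(a) = 7 + a + a² + 4*a³ (w(a) = 7 + ((a² + (a + a)²*a) + a) = 7 + ((a² + (2*a)²*a) + a) = 7 + ((a² + (4*a²)*a) + a) = 7 + ((a² + 4*a³) + a) = 7 + (a + a² + 4*a³) = 7 + a + a² + 4*a³)
G(L) = L²
G(w(3*(-5 - 1*(-5)) + 1))*r(-3) = (7 + (3*(-5 - 1*(-5)) + 1) + (3*(-5 - 1*(-5)) + 1)² + 4*(3*(-5 - 1*(-5)) + 1)³)²*(-3) = (7 + (3*(-5 + 5) + 1) + (3*(-5 + 5) + 1)² + 4*(3*(-5 + 5) + 1)³)²*(-3) = (7 + (3*0 + 1) + (3*0 + 1)² + 4*(3*0 + 1)³)²*(-3) = (7 + (0 + 1) + (0 + 1)² + 4*(0 + 1)³)²*(-3) = (7 + 1 + 1² + 4*1³)²*(-3) = (7 + 1 + 1 + 4*1)²*(-3) = (7 + 1 + 1 + 4)²*(-3) = 13²*(-3) = 169*(-3) = -507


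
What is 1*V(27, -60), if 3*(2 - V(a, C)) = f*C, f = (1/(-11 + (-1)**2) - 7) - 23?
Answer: -600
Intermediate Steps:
f = -301/10 (f = (1/(-11 + 1) - 7) - 23 = (1/(-10) - 7) - 23 = (-1/10 - 7) - 23 = -71/10 - 23 = -301/10 ≈ -30.100)
V(a, C) = 2 + 301*C/30 (V(a, C) = 2 - (-301)*C/30 = 2 + 301*C/30)
1*V(27, -60) = 1*(2 + (301/30)*(-60)) = 1*(2 - 602) = 1*(-600) = -600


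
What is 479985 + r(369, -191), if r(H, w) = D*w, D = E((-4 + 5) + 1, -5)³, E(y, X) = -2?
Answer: 481513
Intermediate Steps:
D = -8 (D = (-2)³ = -8)
r(H, w) = -8*w
479985 + r(369, -191) = 479985 - 8*(-191) = 479985 + 1528 = 481513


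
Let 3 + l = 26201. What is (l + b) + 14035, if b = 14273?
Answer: 54506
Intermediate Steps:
l = 26198 (l = -3 + 26201 = 26198)
(l + b) + 14035 = (26198 + 14273) + 14035 = 40471 + 14035 = 54506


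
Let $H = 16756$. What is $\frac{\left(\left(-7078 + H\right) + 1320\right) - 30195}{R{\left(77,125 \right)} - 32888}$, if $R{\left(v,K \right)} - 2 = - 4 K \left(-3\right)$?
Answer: $\frac{6399}{10462} \approx 0.61164$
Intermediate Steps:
$R{\left(v,K \right)} = 2 + 12 K$ ($R{\left(v,K \right)} = 2 + - 4 K \left(-3\right) = 2 + 12 K$)
$\frac{\left(\left(-7078 + H\right) + 1320\right) - 30195}{R{\left(77,125 \right)} - 32888} = \frac{\left(\left(-7078 + 16756\right) + 1320\right) - 30195}{\left(2 + 12 \cdot 125\right) - 32888} = \frac{\left(9678 + 1320\right) - 30195}{\left(2 + 1500\right) - 32888} = \frac{10998 - 30195}{1502 - 32888} = - \frac{19197}{-31386} = \left(-19197\right) \left(- \frac{1}{31386}\right) = \frac{6399}{10462}$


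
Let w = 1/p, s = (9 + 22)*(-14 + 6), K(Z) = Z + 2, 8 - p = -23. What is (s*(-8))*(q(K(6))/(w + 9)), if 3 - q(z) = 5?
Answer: -15376/35 ≈ -439.31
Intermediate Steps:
p = 31 (p = 8 - 1*(-23) = 8 + 23 = 31)
K(Z) = 2 + Z
q(z) = -2 (q(z) = 3 - 1*5 = 3 - 5 = -2)
s = -248 (s = 31*(-8) = -248)
w = 1/31 ≈ 0.032258
(s*(-8))*(q(K(6))/(w + 9)) = (-248*(-8))*(-2/(1/31 + 9)) = 1984*(-2/280/31) = 1984*(-2*31/280) = 1984*(-31/140) = -15376/35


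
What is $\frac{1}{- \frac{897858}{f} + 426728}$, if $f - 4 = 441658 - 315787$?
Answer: $\frac{125875}{53713489142} \approx 2.3435 \cdot 10^{-6}$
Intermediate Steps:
$f = 125875$ ($f = 4 + \left(441658 - 315787\right) = 4 + 125871 = 125875$)
$\frac{1}{- \frac{897858}{f} + 426728} = \frac{1}{- \frac{897858}{125875} + 426728} = \frac{1}{\frac{53713489142}{125875}} = \frac{125875}{53713489142}$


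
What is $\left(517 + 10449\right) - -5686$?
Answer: $16652$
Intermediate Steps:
$\left(517 + 10449\right) - -5686 = 10966 + \left(\left(-5721 + 4846\right) + 6561\right) = 10966 + \left(-875 + 6561\right) = 10966 + 5686 = 16652$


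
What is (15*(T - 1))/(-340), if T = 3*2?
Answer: -15/68 ≈ -0.22059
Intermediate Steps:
T = 6
(15*(T - 1))/(-340) = (15*(6 - 1))/(-340) = -3*5/68 = -1/340*75 = -15/68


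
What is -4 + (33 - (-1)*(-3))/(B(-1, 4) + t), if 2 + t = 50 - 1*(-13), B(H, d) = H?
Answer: -7/2 ≈ -3.5000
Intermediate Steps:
t = 61 (t = -2 + (50 - 1*(-13)) = -2 + (50 + 13) = -2 + 63 = 61)
-4 + (33 - (-1)*(-3))/(B(-1, 4) + t) = -4 + (33 - (-1)*(-3))/(-1 + 61) = -4 + (33 - 1*3)/60 = -4 + (33 - 3)/60 = -4 + (1/60)*30 = -4 + ½ = -7/2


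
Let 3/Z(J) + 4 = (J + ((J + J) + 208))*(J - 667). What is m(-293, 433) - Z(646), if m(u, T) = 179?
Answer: 8067533/45070 ≈ 179.00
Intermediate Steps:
Z(J) = 3/(-4 + (-667 + J)*(208 + 3*J)) (Z(J) = 3/(-4 + (J + ((J + J) + 208))*(J - 667)) = 3/(-4 + (J + (2*J + 208))*(-667 + J)) = 3/(-4 + (J + (208 + 2*J))*(-667 + J)) = 3/(-4 + (208 + 3*J)*(-667 + J)) = 3/(-4 + (-667 + J)*(208 + 3*J)))
m(-293, 433) - Z(646) = 179 - 3/(-138740 - 1793*646 + 3*646²) = 179 - 3/(-138740 - 1158278 + 3*417316) = 179 - 3/(-138740 - 1158278 + 1251948) = 179 - 3/(-45070) = 179 - 3*(-1)/45070 = 179 - 1*(-3/45070) = 179 + 3/45070 = 8067533/45070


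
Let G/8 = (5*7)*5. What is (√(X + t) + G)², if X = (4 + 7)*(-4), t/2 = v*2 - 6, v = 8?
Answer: 1959976 + 5600*I*√6 ≈ 1.96e+6 + 13717.0*I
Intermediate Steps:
t = 20 (t = 2*(8*2 - 6) = 2*(16 - 6) = 2*10 = 20)
X = -44 (X = 11*(-4) = -44)
G = 1400 (G = 8*((5*7)*5) = 8*(35*5) = 8*175 = 1400)
(√(X + t) + G)² = (√(-44 + 20) + 1400)² = (√(-24) + 1400)² = (2*I*√6 + 1400)² = (1400 + 2*I*√6)²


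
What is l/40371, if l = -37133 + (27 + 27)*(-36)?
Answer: -39077/40371 ≈ -0.96795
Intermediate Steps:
l = -39077 (l = -37133 + 54*(-36) = -37133 - 1944 = -39077)
l/40371 = -39077/40371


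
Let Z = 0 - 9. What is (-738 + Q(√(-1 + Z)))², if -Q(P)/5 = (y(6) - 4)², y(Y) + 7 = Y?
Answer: 744769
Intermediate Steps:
Z = -9
y(Y) = -7 + Y
Q(P) = -125 (Q(P) = -5*((-7 + 6) - 4)² = -5*(-1 - 4)² = -5*(-5)² = -5*25 = -125)
(-738 + Q(√(-1 + Z)))² = (-738 - 125)² = (-863)² = 744769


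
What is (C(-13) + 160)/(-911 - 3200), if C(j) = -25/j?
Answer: -2105/53443 ≈ -0.039388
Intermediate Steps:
(C(-13) + 160)/(-911 - 3200) = (-25/(-13) + 160)/(-911 - 3200) = (-25*(-1/13) + 160)/(-4111) = (25/13 + 160)*(-1/4111) = (2105/13)*(-1/4111) = -2105/53443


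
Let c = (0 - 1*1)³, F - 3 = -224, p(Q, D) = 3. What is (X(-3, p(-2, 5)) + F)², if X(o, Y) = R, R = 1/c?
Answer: 49284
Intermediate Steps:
F = -221 (F = 3 - 224 = -221)
c = -1 (c = (0 - 1)³ = (-1)³ = -1)
R = -1 (R = 1/(-1) = -1)
X(o, Y) = -1
(X(-3, p(-2, 5)) + F)² = (-1 - 221)² = (-222)² = 49284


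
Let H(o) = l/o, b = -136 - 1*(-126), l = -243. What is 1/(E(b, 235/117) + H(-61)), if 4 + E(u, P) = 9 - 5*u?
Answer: 61/3598 ≈ 0.016954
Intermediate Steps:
b = -10 (b = -136 + 126 = -10)
E(u, P) = 5 - 5*u (E(u, P) = -4 + (9 - 5*u) = 5 - 5*u)
H(o) = -243/o
1/(E(b, 235/117) + H(-61)) = 1/((5 - 5*(-10)) - 243/(-61)) = 1/((5 + 50) - 243*(-1/61)) = 1/(55 + 243/61) = 1/(3598/61) = 61/3598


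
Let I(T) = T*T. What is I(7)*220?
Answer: 10780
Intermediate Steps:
I(T) = T²
I(7)*220 = 7²*220 = 49*220 = 10780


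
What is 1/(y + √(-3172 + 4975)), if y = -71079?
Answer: -23693/1684074146 - √1803/5052222438 ≈ -1.4077e-5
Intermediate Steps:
1/(y + √(-3172 + 4975)) = 1/(-71079 + √(-3172 + 4975)) = 1/(-71079 + √1803)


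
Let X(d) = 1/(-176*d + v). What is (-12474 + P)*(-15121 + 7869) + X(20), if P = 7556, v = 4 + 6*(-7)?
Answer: 126897265487/3558 ≈ 3.5665e+7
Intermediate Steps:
v = -38 (v = 4 - 42 = -38)
X(d) = 1/(-38 - 176*d) (X(d) = 1/(-176*d - 38) = 1/(-38 - 176*d))
(-12474 + P)*(-15121 + 7869) + X(20) = (-12474 + 7556)*(-15121 + 7869) - 1/(38 + 176*20) = -4918*(-7252) - 1/(38 + 3520) = 35665336 - 1/3558 = 126897265487/3558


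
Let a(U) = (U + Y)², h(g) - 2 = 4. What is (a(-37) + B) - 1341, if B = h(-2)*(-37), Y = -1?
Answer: -119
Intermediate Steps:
h(g) = 6 (h(g) = 2 + 4 = 6)
B = -222 (B = 6*(-37) = -222)
a(U) = (-1 + U)² (a(U) = (U - 1)² = (-1 + U)²)
(a(-37) + B) - 1341 = ((-1 - 37)² - 222) - 1341 = ((-38)² - 222) - 1341 = (1444 - 222) - 1341 = 1222 - 1341 = -119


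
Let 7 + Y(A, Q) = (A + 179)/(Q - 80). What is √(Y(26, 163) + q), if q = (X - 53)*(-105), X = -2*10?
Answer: √52772977/83 ≈ 87.524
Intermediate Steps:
X = -20
Y(A, Q) = -7 + (179 + A)/(-80 + Q) (Y(A, Q) = -7 + (A + 179)/(Q - 80) = -7 + (179 + A)/(-80 + Q))
q = 7665 (q = (-20 - 53)*(-105) = -73*(-105) = 7665)
√(Y(26, 163) + q) = √((739 + 26 - 7*163)/(-80 + 163) + 7665) = √((739 + 26 - 1141)/83 + 7665) = √((1/83)*(-376) + 7665) = √(-376/83 + 7665) = √(635819/83) = √52772977/83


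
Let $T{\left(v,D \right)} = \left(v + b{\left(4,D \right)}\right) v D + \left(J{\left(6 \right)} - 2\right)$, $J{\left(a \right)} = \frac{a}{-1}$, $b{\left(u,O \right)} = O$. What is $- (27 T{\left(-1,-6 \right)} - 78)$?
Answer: $1428$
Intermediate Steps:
$J{\left(a \right)} = - a$ ($J{\left(a \right)} = a \left(-1\right) = - a$)
$T{\left(v,D \right)} = -8 + D v \left(D + v\right)$ ($T{\left(v,D \right)} = \left(v + D\right) v D - 8 = \left(D + v\right) v D - 8 = v \left(D + v\right) D - 8 = D v \left(D + v\right) - 8 = -8 + D v \left(D + v\right)$)
$- (27 T{\left(-1,-6 \right)} - 78) = - (27 \left(-8 - 6 \left(-1\right)^{2} - \left(-6\right)^{2}\right) - 78) = - (27 \left(-8 - 6 - 36\right) - 78) = - (27 \left(-50\right) - 78) = - (-1350 - 78) = \left(-1\right) \left(-1428\right) = 1428$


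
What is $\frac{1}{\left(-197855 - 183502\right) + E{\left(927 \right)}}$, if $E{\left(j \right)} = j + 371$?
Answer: $- \frac{1}{380059} \approx -2.6312 \cdot 10^{-6}$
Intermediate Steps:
$E{\left(j \right)} = 371 + j$
$\frac{1}{\left(-197855 - 183502\right) + E{\left(927 \right)}} = \frac{1}{\left(-197855 - 183502\right) + \left(371 + 927\right)} = \frac{1}{\left(-197855 - 183502\right) + 1298} = \frac{1}{-381357 + 1298} = \frac{1}{-380059} = - \frac{1}{380059}$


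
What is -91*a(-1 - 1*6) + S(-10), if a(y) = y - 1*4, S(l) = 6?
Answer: 1007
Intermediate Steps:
a(y) = -4 + y (a(y) = y - 4 = -4 + y)
-91*a(-1 - 1*6) + S(-10) = -91*(-4 + (-1 - 1*6)) + 6 = -91*(-4 + (-1 - 6)) + 6 = -91*(-4 - 7) + 6 = -91*(-11) + 6 = 1001 + 6 = 1007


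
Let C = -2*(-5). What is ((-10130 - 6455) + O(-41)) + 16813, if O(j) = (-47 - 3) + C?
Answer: 188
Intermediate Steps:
C = 10
O(j) = -40 (O(j) = (-47 - 3) + 10 = -50 + 10 = -40)
((-10130 - 6455) + O(-41)) + 16813 = ((-10130 - 6455) - 40) + 16813 = (-16585 - 40) + 16813 = -16625 + 16813 = 188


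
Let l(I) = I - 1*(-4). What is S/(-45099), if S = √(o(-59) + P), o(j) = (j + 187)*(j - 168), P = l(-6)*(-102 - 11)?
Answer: -31*I*√30/45099 ≈ -0.0037649*I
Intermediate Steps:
l(I) = 4 + I (l(I) = I + 4 = 4 + I)
P = 226 (P = (4 - 6)*(-102 - 11) = -2*(-113) = 226)
o(j) = (-168 + j)*(187 + j) (o(j) = (187 + j)*(-168 + j) = (-168 + j)*(187 + j))
S = 31*I*√30 (S = √((-31416 + (-59)² + 19*(-59)) + 226) = √((-31416 + 3481 - 1121) + 226) = √(-29056 + 226) = √(-28830) = 31*I*√30 ≈ 169.79*I)
S/(-45099) = (31*I*√30)/(-45099) = (31*I*√30)*(-1/45099) = -31*I*√30/45099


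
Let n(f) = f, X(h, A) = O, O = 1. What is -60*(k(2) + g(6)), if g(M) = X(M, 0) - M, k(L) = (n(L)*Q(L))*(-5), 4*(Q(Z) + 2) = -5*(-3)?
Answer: 1350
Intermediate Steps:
X(h, A) = 1
Q(Z) = 7/4 (Q(Z) = -2 + (-5*(-3))/4 = -2 + (¼)*15 = -2 + 15/4 = 7/4)
k(L) = -35*L/4 (k(L) = (L*(7/4))*(-5) = (7*L/4)*(-5) = -35*L/4)
g(M) = 1 - M
-60*(k(2) + g(6)) = -60*(-35/4*2 + (1 - 1*6)) = -60*(-35/2 + (1 - 6)) = -60*(-35/2 - 5) = -60*(-45/2) = 1350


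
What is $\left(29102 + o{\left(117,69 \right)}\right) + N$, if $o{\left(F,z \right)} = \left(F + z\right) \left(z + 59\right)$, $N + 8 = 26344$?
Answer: $79246$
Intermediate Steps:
$N = 26336$ ($N = -8 + 26344 = 26336$)
$o{\left(F,z \right)} = \left(59 + z\right) \left(F + z\right)$ ($o{\left(F,z \right)} = \left(F + z\right) \left(59 + z\right) = \left(59 + z\right) \left(F + z\right)$)
$\left(29102 + o{\left(117,69 \right)}\right) + N = \left(29102 + \left(69^{2} + 59 \cdot 117 + 59 \cdot 69 + 117 \cdot 69\right)\right) + 26336 = \left(29102 + \left(4761 + 6903 + 4071 + 8073\right)\right) + 26336 = \left(29102 + 23808\right) + 26336 = 52910 + 26336 = 79246$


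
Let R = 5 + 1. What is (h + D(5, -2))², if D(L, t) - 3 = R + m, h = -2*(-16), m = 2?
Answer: 1849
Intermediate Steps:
R = 6
h = 32
D(L, t) = 11 (D(L, t) = 3 + (6 + 2) = 3 + 8 = 11)
(h + D(5, -2))² = (32 + 11)² = 43² = 1849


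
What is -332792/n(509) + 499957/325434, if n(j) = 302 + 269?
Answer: -108016356281/185822814 ≈ -581.29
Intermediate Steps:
n(j) = 571
-332792/n(509) + 499957/325434 = -332792/571 + 499957/325434 = -108016356281/185822814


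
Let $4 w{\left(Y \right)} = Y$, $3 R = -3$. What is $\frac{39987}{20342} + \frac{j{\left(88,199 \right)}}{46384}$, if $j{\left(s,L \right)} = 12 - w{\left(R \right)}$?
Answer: $\frac{3710012395}{1887086656} \approx 1.966$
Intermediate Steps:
$R = -1$ ($R = \frac{1}{3} \left(-3\right) = -1$)
$w{\left(Y \right)} = \frac{Y}{4}$
$j{\left(s,L \right)} = \frac{49}{4}$ ($j{\left(s,L \right)} = 12 - \frac{1}{4} \left(-1\right) = 12 - - \frac{1}{4} = 12 + \frac{1}{4} = \frac{49}{4}$)
$\frac{39987}{20342} + \frac{j{\left(88,199 \right)}}{46384} = \frac{39987}{20342} + \frac{49}{4 \cdot 46384} = 39987 \cdot \frac{1}{20342} + \frac{49}{4} \cdot \frac{1}{46384} = \frac{39987}{20342} + \frac{49}{185536} = \frac{3710012395}{1887086656}$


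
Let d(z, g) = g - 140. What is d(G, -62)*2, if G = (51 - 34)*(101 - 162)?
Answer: -404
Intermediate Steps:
G = -1037 (G = 17*(-61) = -1037)
d(z, g) = -140 + g
d(G, -62)*2 = (-140 - 62)*2 = -202*2 = -404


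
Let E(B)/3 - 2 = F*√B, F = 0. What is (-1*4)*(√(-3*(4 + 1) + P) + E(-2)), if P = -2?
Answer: -24 - 4*I*√17 ≈ -24.0 - 16.492*I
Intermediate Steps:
E(B) = 6 (E(B) = 6 + 3*(0*√B) = 6 + 3*0 = 6 + 0 = 6)
(-1*4)*(√(-3*(4 + 1) + P) + E(-2)) = (-1*4)*(√(-3*(4 + 1) - 2) + 6) = -4*(√(-3*5 - 2) + 6) = -4*(√(-15 - 2) + 6) = -4*(√(-17) + 6) = -4*(I*√17 + 6) = -4*(6 + I*√17) = -24 - 4*I*√17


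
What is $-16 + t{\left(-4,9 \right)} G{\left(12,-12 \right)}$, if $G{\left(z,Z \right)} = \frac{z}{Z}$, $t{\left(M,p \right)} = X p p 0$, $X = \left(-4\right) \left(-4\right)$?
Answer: $-16$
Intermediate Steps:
$X = 16$
$t{\left(M,p \right)} = 0$ ($t{\left(M,p \right)} = 16 p p 0 = 16 p^{2} \cdot 0 = 0$)
$-16 + t{\left(-4,9 \right)} G{\left(12,-12 \right)} = -16 + 0 \frac{12}{-12} = -16 + 0 \cdot 12 \left(- \frac{1}{12}\right) = -16 + 0 \left(-1\right) = -16 + 0 = -16$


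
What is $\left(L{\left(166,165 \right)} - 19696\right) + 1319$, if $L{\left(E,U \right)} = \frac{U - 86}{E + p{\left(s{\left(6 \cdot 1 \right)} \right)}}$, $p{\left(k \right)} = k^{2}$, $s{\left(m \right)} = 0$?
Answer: $- \frac{3050503}{166} \approx -18377.0$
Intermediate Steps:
$L{\left(E,U \right)} = \frac{-86 + U}{E}$ ($L{\left(E,U \right)} = \frac{U - 86}{E + 0^{2}} = \frac{-86 + U}{E + 0} = \frac{-86 + U}{E}$)
$\left(L{\left(166,165 \right)} - 19696\right) + 1319 = \left(\frac{-86 + 165}{166} - 19696\right) + 1319 = \left(\frac{1}{166} \cdot 79 - 19696\right) + 1319 = \left(\frac{79}{166} - 19696\right) + 1319 = - \frac{3269457}{166} + 1319 = - \frac{3050503}{166}$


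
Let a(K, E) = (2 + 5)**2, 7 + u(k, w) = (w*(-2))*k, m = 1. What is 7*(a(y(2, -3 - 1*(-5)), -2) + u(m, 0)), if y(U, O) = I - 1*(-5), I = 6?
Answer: 294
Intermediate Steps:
y(U, O) = 11 (y(U, O) = 6 - 1*(-5) = 6 + 5 = 11)
u(k, w) = -7 - 2*k*w (u(k, w) = -7 + (w*(-2))*k = -7 + (-2*w)*k = -7 - 2*k*w)
a(K, E) = 49 (a(K, E) = 7**2 = 49)
7*(a(y(2, -3 - 1*(-5)), -2) + u(m, 0)) = 7*(49 + (-7 - 2*1*0)) = 7*(49 + (-7 + 0)) = 7*(49 - 7) = 7*42 = 294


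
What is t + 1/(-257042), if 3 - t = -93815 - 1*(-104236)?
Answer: -2677863557/257042 ≈ -10418.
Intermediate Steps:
t = -10418 (t = 3 - (-93815 - 1*(-104236)) = 3 - (-93815 + 104236) = 3 - 1*10421 = 3 - 10421 = -10418)
t + 1/(-257042) = -10418 + 1/(-257042) = -10418 - 1/257042 = -2677863557/257042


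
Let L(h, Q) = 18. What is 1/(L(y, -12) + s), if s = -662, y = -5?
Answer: -1/644 ≈ -0.0015528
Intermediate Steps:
1/(L(y, -12) + s) = 1/(18 - 662) = 1/(-644) = -1/644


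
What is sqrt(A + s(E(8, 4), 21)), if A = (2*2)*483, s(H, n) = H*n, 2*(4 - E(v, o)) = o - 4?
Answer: 12*sqrt(14) ≈ 44.900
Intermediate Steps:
E(v, o) = 6 - o/2 (E(v, o) = 4 - (o - 4)/2 = 4 - (-4 + o)/2 = 4 + (2 - o/2) = 6 - o/2)
A = 1932 (A = 4*483 = 1932)
sqrt(A + s(E(8, 4), 21)) = sqrt(1932 + (6 - 1/2*4)*21) = sqrt(1932 + (6 - 2)*21) = sqrt(1932 + 4*21) = sqrt(1932 + 84) = sqrt(2016) = 12*sqrt(14)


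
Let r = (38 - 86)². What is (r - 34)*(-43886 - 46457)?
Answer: -205078610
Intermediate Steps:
r = 2304 (r = (-48)² = 2304)
(r - 34)*(-43886 - 46457) = (2304 - 34)*(-43886 - 46457) = 2270*(-90343) = -205078610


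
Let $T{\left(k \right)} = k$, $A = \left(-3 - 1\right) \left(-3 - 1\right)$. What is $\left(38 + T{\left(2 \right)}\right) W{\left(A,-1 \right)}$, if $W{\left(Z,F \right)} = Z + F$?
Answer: $600$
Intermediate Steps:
$A = 16$ ($A = \left(-4\right) \left(-4\right) = 16$)
$W{\left(Z,F \right)} = F + Z$
$\left(38 + T{\left(2 \right)}\right) W{\left(A,-1 \right)} = \left(38 + 2\right) \left(-1 + 16\right) = 40 \cdot 15 = 600$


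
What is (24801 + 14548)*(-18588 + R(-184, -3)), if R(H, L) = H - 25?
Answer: -739643153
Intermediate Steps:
R(H, L) = -25 + H
(24801 + 14548)*(-18588 + R(-184, -3)) = (24801 + 14548)*(-18588 + (-25 - 184)) = 39349*(-18588 - 209) = 39349*(-18797) = -739643153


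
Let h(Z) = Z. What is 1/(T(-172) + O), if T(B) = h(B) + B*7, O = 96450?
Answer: 1/95074 ≈ 1.0518e-5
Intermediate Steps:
T(B) = 8*B (T(B) = B + B*7 = B + 7*B = 8*B)
1/(T(-172) + O) = 1/(8*(-172) + 96450) = 1/(-1376 + 96450) = 1/95074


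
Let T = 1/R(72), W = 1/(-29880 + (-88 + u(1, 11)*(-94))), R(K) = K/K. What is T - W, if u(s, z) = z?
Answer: 31003/31002 ≈ 1.0000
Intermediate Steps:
R(K) = 1
W = -1/31002 (W = 1/(-29880 + (-88 + 11*(-94))) = 1/(-29880 + (-88 - 1034)) = 1/(-29880 - 1122) = 1/(-31002) = -1/31002 ≈ -3.2256e-5)
T = 1 (T = 1/1 = 1)
T - W = 1 - 1*(-1/31002) = 1 + 1/31002 = 31003/31002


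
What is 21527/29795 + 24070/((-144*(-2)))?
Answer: 361682713/4290480 ≈ 84.299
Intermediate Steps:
21527/29795 + 24070/((-144*(-2))) = 21527*(1/29795) + 24070/288 = 21527/29795 + 24070*(1/288) = 21527/29795 + 12035/144 = 361682713/4290480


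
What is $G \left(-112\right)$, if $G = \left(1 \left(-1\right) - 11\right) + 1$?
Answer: $1232$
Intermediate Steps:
$G = -11$ ($G = \left(-1 - 11\right) + 1 = -12 + 1 = -11$)
$G \left(-112\right) = \left(-11\right) \left(-112\right) = 1232$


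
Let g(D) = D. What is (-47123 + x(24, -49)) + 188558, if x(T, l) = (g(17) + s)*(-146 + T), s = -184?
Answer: 161809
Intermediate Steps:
x(T, l) = 24382 - 167*T (x(T, l) = (17 - 184)*(-146 + T) = -167*(-146 + T) = 24382 - 167*T)
(-47123 + x(24, -49)) + 188558 = (-47123 + (24382 - 167*24)) + 188558 = (-47123 + (24382 - 4008)) + 188558 = (-47123 + 20374) + 188558 = -26749 + 188558 = 161809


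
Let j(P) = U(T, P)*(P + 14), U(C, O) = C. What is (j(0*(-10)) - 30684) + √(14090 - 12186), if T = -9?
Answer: -30810 + 4*√119 ≈ -30766.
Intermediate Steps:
j(P) = -126 - 9*P (j(P) = -9*(P + 14) = -9*(14 + P) = -126 - 9*P)
(j(0*(-10)) - 30684) + √(14090 - 12186) = ((-126 - 0*(-10)) - 30684) + √(14090 - 12186) = ((-126 - 9*0) - 30684) + √1904 = ((-126 + 0) - 30684) + 4*√119 = (-126 - 30684) + 4*√119 = -30810 + 4*√119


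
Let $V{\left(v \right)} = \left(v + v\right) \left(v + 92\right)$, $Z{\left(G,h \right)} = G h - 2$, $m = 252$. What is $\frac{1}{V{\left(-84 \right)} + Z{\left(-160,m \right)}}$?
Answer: $- \frac{1}{41666} \approx -2.4 \cdot 10^{-5}$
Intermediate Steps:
$Z{\left(G,h \right)} = -2 + G h$
$V{\left(v \right)} = 2 v \left(92 + v\right)$
$\frac{1}{V{\left(-84 \right)} + Z{\left(-160,m \right)}} = \frac{1}{2 \left(-84\right) \left(92 - 84\right) - 40322} = \frac{1}{2 \left(-84\right) 8 - 40322} = \frac{1}{-1344 - 40322} = \frac{1}{-41666} = - \frac{1}{41666}$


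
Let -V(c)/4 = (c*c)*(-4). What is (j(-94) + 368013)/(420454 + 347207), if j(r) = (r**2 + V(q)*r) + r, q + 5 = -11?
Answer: -8269/767661 ≈ -0.010772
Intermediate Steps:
q = -16 (q = -5 - 11 = -16)
V(c) = 16*c**2 (V(c) = -4*c*c*(-4) = -4*c**2*(-4) = -(-16)*c**2 = 16*c**2)
j(r) = r**2 + 4097*r (j(r) = (r**2 + (16*(-16)**2)*r) + r = (r**2 + (16*256)*r) + r = (r**2 + 4096*r) + r = r**2 + 4097*r)
(j(-94) + 368013)/(420454 + 347207) = (-94*(4097 - 94) + 368013)/(420454 + 347207) = (-94*4003 + 368013)/767661 = (-376282 + 368013)*(1/767661) = -8269*1/767661 = -8269/767661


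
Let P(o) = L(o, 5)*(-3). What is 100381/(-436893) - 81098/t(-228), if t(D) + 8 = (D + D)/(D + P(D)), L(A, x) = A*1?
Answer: 11810081695/1310679 ≈ 9010.7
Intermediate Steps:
L(A, x) = A
P(o) = -3*o (P(o) = o*(-3) = -3*o)
t(D) = -9 (t(D) = -8 + (D + D)/(D - 3*D) = -8 + (2*D)/((-2*D)) = -8 + (2*D)*(-1/(2*D)) = -8 - 1 = -9)
100381/(-436893) - 81098/t(-228) = 100381/(-436893) - 81098/(-9) = 100381*(-1/436893) - 81098*(-⅑) = -100381/436893 + 81098/9 = 11810081695/1310679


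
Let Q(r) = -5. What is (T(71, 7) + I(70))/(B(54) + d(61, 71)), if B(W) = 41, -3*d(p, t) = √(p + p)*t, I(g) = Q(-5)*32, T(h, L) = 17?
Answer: 52767/599873 + 30459*√122/599873 ≈ 0.64880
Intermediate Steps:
I(g) = -160 (I(g) = -5*32 = -160)
d(p, t) = -t*√2*√p/3 (d(p, t) = -√(p + p)*t/3 = -√(2*p)*t/3 = -√2*√p*t/3 = -t*√2*√p/3)
(T(71, 7) + I(70))/(B(54) + d(61, 71)) = (17 - 160)/(41 - ⅓*71*√2*√61) = -143/(41 - 71*√122/3)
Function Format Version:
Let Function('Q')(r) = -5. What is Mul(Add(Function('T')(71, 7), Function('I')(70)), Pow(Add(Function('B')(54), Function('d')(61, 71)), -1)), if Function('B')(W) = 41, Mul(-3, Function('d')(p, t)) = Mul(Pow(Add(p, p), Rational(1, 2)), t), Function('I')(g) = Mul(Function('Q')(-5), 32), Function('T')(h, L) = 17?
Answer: Add(Rational(52767, 599873), Mul(Rational(30459, 599873), Pow(122, Rational(1, 2)))) ≈ 0.64880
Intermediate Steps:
Function('I')(g) = -160 (Function('I')(g) = Mul(-5, 32) = -160)
Function('d')(p, t) = Mul(Rational(-1, 3), t, Pow(2, Rational(1, 2)), Pow(p, Rational(1, 2))) (Function('d')(p, t) = Mul(Rational(-1, 3), Mul(Pow(Add(p, p), Rational(1, 2)), t)) = Mul(Rational(-1, 3), Mul(Pow(Mul(2, p), Rational(1, 2)), t)) = Mul(Rational(-1, 3), Mul(Mul(Pow(2, Rational(1, 2)), Pow(p, Rational(1, 2))), t)) = Mul(Rational(-1, 3), Mul(t, Pow(2, Rational(1, 2)), Pow(p, Rational(1, 2)))) = Mul(Rational(-1, 3), t, Pow(2, Rational(1, 2)), Pow(p, Rational(1, 2))))
Mul(Add(Function('T')(71, 7), Function('I')(70)), Pow(Add(Function('B')(54), Function('d')(61, 71)), -1)) = Mul(Add(17, -160), Pow(Add(41, Mul(Rational(-1, 3), 71, Pow(2, Rational(1, 2)), Pow(61, Rational(1, 2)))), -1)) = Mul(-143, Pow(Add(41, Mul(Rational(-71, 3), Pow(122, Rational(1, 2)))), -1))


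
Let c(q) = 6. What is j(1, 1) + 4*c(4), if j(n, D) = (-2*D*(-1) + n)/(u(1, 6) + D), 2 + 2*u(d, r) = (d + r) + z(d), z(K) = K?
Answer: 99/4 ≈ 24.750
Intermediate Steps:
u(d, r) = -1 + d + r/2 (u(d, r) = -1 + ((d + r) + d)/2 = -1 + (r + 2*d)/2 = -1 + (d + r/2) = -1 + d + r/2)
j(n, D) = (n + 2*D)/(3 + D) (j(n, D) = (-2*D*(-1) + n)/((-1 + 1 + (½)*6) + D) = (2*D + n)/((-1 + 1 + 3) + D) = (n + 2*D)/(3 + D))
j(1, 1) + 4*c(4) = (1 + 2*1)/(3 + 1) + 4*6 = (1 + 2)/4 + 24 = (¼)*3 + 24 = ¾ + 24 = 99/4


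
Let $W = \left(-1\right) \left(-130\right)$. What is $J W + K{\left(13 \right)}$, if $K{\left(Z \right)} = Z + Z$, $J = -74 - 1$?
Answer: $-9724$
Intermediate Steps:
$J = -75$
$W = 130$
$K{\left(Z \right)} = 2 Z$
$J W + K{\left(13 \right)} = \left(-75\right) 130 + 2 \cdot 13 = -9750 + 26 = -9724$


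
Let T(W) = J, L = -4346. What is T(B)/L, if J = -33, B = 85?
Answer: 33/4346 ≈ 0.0075932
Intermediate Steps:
T(W) = -33
T(B)/L = -33/(-4346) = -33*(-1/4346) = 33/4346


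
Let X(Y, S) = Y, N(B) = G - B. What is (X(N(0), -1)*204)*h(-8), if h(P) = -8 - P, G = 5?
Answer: 0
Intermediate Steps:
N(B) = 5 - B
(X(N(0), -1)*204)*h(-8) = ((5 - 1*0)*204)*(-8 - 1*(-8)) = ((5 + 0)*204)*(-8 + 8) = (5*204)*0 = 1020*0 = 0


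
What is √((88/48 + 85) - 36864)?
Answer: I*√1323978/6 ≈ 191.77*I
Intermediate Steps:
√((88/48 + 85) - 36864) = √((88*(1/48) + 85) - 36864) = √((11/6 + 85) - 36864) = √(521/6 - 36864) = √(-220663/6) = I*√1323978/6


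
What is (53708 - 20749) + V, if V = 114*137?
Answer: 48577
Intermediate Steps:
V = 15618
(53708 - 20749) + V = (53708 - 20749) + 15618 = 32959 + 15618 = 48577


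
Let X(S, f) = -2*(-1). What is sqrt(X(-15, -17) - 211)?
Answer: I*sqrt(209) ≈ 14.457*I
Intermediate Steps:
X(S, f) = 2
sqrt(X(-15, -17) - 211) = sqrt(2 - 211) = sqrt(-209) = I*sqrt(209)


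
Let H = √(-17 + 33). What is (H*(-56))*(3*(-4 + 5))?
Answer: -672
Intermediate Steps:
H = 4 (H = √16 = 4)
(H*(-56))*(3*(-4 + 5)) = (4*(-56))*(3*(-4 + 5)) = -672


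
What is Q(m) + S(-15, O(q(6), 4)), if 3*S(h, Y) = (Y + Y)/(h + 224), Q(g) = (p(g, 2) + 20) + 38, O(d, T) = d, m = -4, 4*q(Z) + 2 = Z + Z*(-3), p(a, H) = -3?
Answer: 34478/627 ≈ 54.989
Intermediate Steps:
q(Z) = -½ - Z/2 (q(Z) = -½ + (Z + Z*(-3))/4 = -½ + (Z - 3*Z)/4 = -½ + (-2*Z)/4 = -½ - Z/2)
Q(g) = 55 (Q(g) = (-3 + 20) + 38 = 17 + 38 = 55)
S(h, Y) = 2*Y/(3*(224 + h)) (S(h, Y) = ((Y + Y)/(h + 224))/3 = ((2*Y)/(224 + h))/3 = (2*Y/(224 + h))/3 = 2*Y/(3*(224 + h)))
Q(m) + S(-15, O(q(6), 4)) = 55 + 2*(-½ - ½*6)/(3*(224 - 15)) = 55 + (⅔)*(-½ - 3)/209 = 55 + (⅔)*(-7/2)*(1/209) = 55 - 7/627 = 34478/627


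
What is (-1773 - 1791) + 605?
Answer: -2959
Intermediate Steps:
(-1773 - 1791) + 605 = -3564 + 605 = -2959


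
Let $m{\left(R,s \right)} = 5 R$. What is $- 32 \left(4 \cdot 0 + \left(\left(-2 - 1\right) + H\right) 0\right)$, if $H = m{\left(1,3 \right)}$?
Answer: $0$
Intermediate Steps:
$H = 5$ ($H = 5 \cdot 1 = 5$)
$- 32 \left(4 \cdot 0 + \left(\left(-2 - 1\right) + H\right) 0\right) = - 32 \left(4 \cdot 0 + \left(\left(-2 - 1\right) + 5\right) 0\right) = - 32 \left(0 + \left(-3 + 5\right) 0\right) = - 32 \left(0 + 2 \cdot 0\right) = - 32 \left(0 + 0\right) = \left(-32\right) 0 = 0$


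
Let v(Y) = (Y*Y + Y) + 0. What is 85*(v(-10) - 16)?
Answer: 6290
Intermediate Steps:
v(Y) = Y + Y² (v(Y) = (Y² + Y) + 0 = (Y + Y²) + 0 = Y + Y²)
85*(v(-10) - 16) = 85*(-10*(1 - 10) - 16) = 85*(-10*(-9) - 16) = 85*(90 - 16) = 85*74 = 6290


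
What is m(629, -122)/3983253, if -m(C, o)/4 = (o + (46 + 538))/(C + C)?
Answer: -308/835155379 ≈ -3.6879e-7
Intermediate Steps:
m(C, o) = -2*(584 + o)/C (m(C, o) = -4*(o + (46 + 538))/(C + C) = -4*(o + 584)/(2*C) = -4*(584 + o)*1/(2*C) = -2*(584 + o)/C)
m(629, -122)/3983253 = (2*(-584 - 1*(-122))/629)/3983253 = (2*(1/629)*(-584 + 122))*(1/3983253) = (2*(1/629)*(-462))*(1/3983253) = -924/629*1/3983253 = -308/835155379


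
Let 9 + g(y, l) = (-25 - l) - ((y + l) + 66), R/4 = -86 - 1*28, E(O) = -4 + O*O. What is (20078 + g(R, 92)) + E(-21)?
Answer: 20687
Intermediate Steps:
E(O) = -4 + O²
R = -456 (R = 4*(-86 - 1*28) = 4*(-86 - 28) = 4*(-114) = -456)
g(y, l) = -100 - y - 2*l (g(y, l) = -9 + ((-25 - l) - ((y + l) + 66)) = -9 + ((-25 - l) - ((l + y) + 66)) = -9 + ((-25 - l) - (66 + l + y)) = -9 + ((-25 - l) + (-66 - l - y)) = -9 + (-91 - y - 2*l) = -100 - y - 2*l)
(20078 + g(R, 92)) + E(-21) = (20078 + (-100 - 1*(-456) - 2*92)) + (-4 + (-21)²) = (20078 + (-100 + 456 - 184)) + (-4 + 441) = (20078 + 172) + 437 = 20250 + 437 = 20687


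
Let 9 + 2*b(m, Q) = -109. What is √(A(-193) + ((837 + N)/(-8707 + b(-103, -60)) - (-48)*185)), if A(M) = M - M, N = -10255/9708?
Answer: √1786357053169511502/14183388 ≈ 94.233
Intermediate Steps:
b(m, Q) = -59 (b(m, Q) = -9/2 + (½)*(-109) = -9/2 - 109/2 = -59)
N = -10255/9708 (N = -10255*1/9708 = -10255/9708 ≈ -1.0563)
A(M) = 0
√(A(-193) + ((837 + N)/(-8707 + b(-103, -60)) - (-48)*185)) = √(0 + ((837 - 10255/9708)/(-8707 - 59) - (-48)*185)) = √(0 + ((8115341/9708)/(-8766) - 1*(-8880))) = √(0 + ((8115341/9708)*(-1/8766) + 8880)) = √(0 + (-8115341/85100328 + 8880)) = √(0 + 755682797299/85100328) = √(755682797299/85100328) = √1786357053169511502/14183388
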